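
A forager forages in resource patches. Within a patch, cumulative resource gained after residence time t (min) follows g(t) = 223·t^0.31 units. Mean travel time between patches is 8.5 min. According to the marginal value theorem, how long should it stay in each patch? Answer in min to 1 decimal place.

3.8 min

Optimal t* satisfies g'(t*) = g(t*)/(T + t*).
g'(t) = 0.31·223·t^-0.69. Setting 0.31·223·t^-0.69 = 223·t^0.31/(8.5+t) gives 0.31(8.5+t) = t, so 0.69·t = 0.31×8.5.
t* = 0.31×8.5/0.69 = 3.819 min.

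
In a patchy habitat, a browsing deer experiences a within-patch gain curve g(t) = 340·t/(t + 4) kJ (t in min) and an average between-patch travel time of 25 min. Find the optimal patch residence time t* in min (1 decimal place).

10.0 min

Maximise g(t)/(T+t): set derivative to zero → g'(t)(T+t) = g(t).
g'(t) = 340·4/(t + 4)². Setting 340·4/(t+4)² = 340t/[(t+4)(25+t)] gives 4(25+t) = t(t+4), so t² = 4×25 = 100.
t* = √100 = 10 min.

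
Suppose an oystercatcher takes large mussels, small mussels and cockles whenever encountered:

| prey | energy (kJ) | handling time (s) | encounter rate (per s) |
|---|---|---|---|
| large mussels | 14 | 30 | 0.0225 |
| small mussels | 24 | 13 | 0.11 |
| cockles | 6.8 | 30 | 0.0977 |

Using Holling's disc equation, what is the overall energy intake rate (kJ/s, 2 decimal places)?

0.60 kJ/s

Energy encountered per unit search time: 0.0225×14 + 0.11×24 + 0.0977×6.8 = 3.619 kJ/s.
Handling time per unit search time: 0.0225×30 + 0.11×13 + 0.0977×30 = 5.036.
Rate = 3.619/(1 + 5.036) = 0.5996 kJ/s.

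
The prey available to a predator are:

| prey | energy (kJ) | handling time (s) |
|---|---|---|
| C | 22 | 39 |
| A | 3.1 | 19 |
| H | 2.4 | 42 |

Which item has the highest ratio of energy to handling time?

Profitability E/h (kJ/s): C = 22/39 = 0.564, A = 3.1/19 = 0.163, H = 2.4/42 = 0.0571.
Ranked: C > A > H.

C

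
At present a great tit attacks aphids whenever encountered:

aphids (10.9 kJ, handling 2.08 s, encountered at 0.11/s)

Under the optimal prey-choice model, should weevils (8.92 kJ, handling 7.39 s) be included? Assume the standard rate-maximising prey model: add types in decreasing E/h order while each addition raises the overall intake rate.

Intake rate on the current diet: R = (0.11×10.9) / (1 + 0.11×2.08) = 1.199/1.229 = 0.9757 kJ/s.
Profitability of weevils: 8.92/7.39 = 1.207 kJ/s.
1.207 > 0.9757, so adding weevils raises the average — include it.

Yes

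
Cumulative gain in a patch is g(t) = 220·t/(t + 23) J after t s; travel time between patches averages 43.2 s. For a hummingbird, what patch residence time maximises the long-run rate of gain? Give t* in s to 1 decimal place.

31.5 s

By the marginal value theorem, leave when the instantaneous gain rate g'(t) equals the habitat-wide average g(t)/(T + t).
g'(t) = 220·23/(t + 23)². Setting 220·23/(t+23)² = 220t/[(t+23)(43.2+t)] gives 23(43.2+t) = t(t+23), so t² = 23×43.2 = 993.6.
t* = √993.6 = 31.52 s.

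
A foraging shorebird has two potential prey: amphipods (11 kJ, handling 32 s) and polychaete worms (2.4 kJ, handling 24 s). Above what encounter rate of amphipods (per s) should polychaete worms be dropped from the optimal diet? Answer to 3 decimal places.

0.013 per s

Drop polychaete worms once their profitability E₂/h₂ falls below the rate achievable on amphipods alone: E₂/h₂ = λE₁/(1 + λh₁).
Solve for λ: λE₁h₂ = E₂(1 + λh₁) → λ(E₁h₂ − E₂h₁) = E₂ → λ = E₂/(E₁h₂ − E₂h₁).
λ = 2.4/(11×24 − 2.4×32) = 2.4/187.2 = 0.01282 per s.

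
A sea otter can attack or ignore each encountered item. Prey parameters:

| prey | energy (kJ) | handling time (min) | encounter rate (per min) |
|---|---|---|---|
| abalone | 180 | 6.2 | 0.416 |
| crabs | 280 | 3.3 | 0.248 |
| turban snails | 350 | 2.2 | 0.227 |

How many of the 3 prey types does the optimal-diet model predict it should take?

2

Profitabilities (E/h, kJ/min): turban snails 159, crabs 84.8, abalone 29. Add prey in this order while the next type's profitability exceeds the intake rate on those already taken.
Rate on top 1: 52.99. crabs: 84.8 > 52.99 → include.
Rate on top 2: 64.24. abalone: 29 < 64.24 → exclude; stop.
Optimal diet: turban snails, crabs — 2 of 3 types.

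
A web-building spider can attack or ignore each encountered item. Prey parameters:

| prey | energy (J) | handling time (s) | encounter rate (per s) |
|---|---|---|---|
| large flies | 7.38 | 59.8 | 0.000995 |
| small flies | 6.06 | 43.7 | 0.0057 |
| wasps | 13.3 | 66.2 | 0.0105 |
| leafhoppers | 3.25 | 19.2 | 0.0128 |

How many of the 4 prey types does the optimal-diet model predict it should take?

Profitabilities (E/h, J/s): wasps 0.201, leafhoppers 0.169, small flies 0.139, large flies 0.123. Add prey in this order while the next type's profitability exceeds the intake rate on those already taken.
Rate on top 1: 0.08238. leafhoppers: 0.169 > 0.08238 → include.
Rate on top 2: 0.09339. small flies: 0.139 > 0.09339 → include.
Rate on top 3: 0.09854. large flies: 0.123 > 0.09854 → include.
Optimal diet: wasps, leafhoppers, small flies, large flies — 4 of 4 types.

4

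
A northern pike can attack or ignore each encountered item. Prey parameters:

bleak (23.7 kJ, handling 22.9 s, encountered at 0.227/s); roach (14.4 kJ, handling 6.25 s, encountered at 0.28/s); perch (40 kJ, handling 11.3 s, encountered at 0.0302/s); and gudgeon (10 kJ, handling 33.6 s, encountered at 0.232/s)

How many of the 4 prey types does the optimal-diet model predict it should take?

2

E/h in descending order: perch 3.54, roach 2.3, bleak 1.03, gudgeon 0.298 kJ/s. The optimal diet is the largest prefix of this list for which every included type satisfies E_i/h_i > R on the types above it.
Rate on top 1: 0.9006. roach: 2.3 > 0.9006 → include.
Rate on top 2: 1.695. bleak: 1.03 < 1.695 → exclude; stop.
Optimal diet: perch, roach — 2 of 4 types.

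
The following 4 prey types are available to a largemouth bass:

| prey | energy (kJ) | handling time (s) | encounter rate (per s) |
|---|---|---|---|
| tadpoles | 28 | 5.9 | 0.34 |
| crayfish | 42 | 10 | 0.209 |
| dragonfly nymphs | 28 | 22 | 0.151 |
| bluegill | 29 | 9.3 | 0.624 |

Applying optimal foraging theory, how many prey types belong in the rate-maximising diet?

2

Profitabilities (E/h, kJ/s): tadpoles 4.75, crayfish 4.2, bluegill 3.12, dragonfly nymphs 1.27. Add prey in this order while the next type's profitability exceeds the intake rate on those already taken.
Rate on top 1: 3.167. crayfish: 4.2 > 3.167 → include.
Rate on top 2: 3.591. bluegill: 3.12 < 3.591 → exclude; stop.
Optimal diet: tadpoles, crayfish — 2 of 4 types.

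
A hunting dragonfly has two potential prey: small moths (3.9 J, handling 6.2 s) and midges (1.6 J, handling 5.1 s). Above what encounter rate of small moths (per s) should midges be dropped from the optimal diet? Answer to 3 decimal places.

The zero-one rule: include midges iff E₂/h₂ > λE₁/(1+λh₁). Equality gives the switch point.
λE₁h₂ = E₂ + λE₂h₁ ⇒ λ = E₂/(E₁h₂ − E₂h₁) = 1.6/(19.89 − 9.92) = 0.1605 per s.

0.160 per s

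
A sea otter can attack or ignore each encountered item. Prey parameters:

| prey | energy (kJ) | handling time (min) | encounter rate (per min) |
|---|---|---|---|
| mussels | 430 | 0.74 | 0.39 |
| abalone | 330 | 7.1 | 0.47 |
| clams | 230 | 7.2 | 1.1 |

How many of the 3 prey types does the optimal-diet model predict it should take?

1

E/h in descending order: mussels 581, abalone 46.5, clams 31.9 kJ/min. The optimal diet is the largest prefix of this list for which every included type satisfies E_i/h_i > R on the types above it.
Rate on top 1: 130.1. abalone: 46.5 < 130.1 → exclude; stop.
Optimal diet: mussels — 1 of 3 types.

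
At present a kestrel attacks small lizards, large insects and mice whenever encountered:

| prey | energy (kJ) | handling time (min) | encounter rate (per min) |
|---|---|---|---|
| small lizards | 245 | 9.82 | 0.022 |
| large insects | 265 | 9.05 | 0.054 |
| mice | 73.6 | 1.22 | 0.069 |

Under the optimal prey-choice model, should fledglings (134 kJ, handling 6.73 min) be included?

Yes

On small lizards, large insects and mice alone, R = ΣλE/(1+Σλh) = 24.78/1.789 = 13.85 kJ/min.
fledglings: E/h = 134/6.73 = 19.91 kJ/min.
19.91 > 13.85, so adding fledglings raises the average — include it.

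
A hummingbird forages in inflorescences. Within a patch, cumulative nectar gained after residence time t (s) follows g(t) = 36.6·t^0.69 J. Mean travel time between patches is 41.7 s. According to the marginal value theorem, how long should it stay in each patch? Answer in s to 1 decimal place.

Optimal t* satisfies g'(t*) = g(t*)/(T + t*).
g'(t) = 0.69·36.6·t^-0.31. Setting 0.69·36.6·t^-0.31 = 36.6·t^0.69/(41.7+t) gives 0.69(41.7+t) = t, so 0.31·t = 0.69×41.7.
t* = 0.69×41.7/0.31 = 92.82 s.

92.8 s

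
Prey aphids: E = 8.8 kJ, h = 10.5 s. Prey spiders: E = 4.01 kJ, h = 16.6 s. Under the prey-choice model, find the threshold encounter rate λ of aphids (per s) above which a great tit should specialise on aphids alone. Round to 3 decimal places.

0.039 per s

Drop spiders once their profitability E₂/h₂ falls below the rate achievable on aphids alone: E₂/h₂ = λE₁/(1 + λh₁).
Solve for λ: λE₁h₂ = E₂(1 + λh₁) → λ(E₁h₂ − E₂h₁) = E₂ → λ = E₂/(E₁h₂ − E₂h₁).
λ = 4.01/(8.8×16.6 − 4.01×10.5) = 4.01/104 = 0.03857 per s.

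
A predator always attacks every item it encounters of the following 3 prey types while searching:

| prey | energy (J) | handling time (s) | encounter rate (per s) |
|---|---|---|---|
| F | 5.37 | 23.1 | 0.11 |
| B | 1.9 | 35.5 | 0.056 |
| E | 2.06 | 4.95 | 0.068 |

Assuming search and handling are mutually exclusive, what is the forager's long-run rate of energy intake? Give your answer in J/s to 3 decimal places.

R = Σλ_iE_i / (1 + Σλ_ih_i)
Numerator: 0.11×5.37 + 0.056×1.9 + 0.068×2.06 = 0.8372
Denominator: 1 + 0.11×23.1 + 0.056×35.5 + 0.068×4.95 = 5.866
R = 0.8372/5.866 = 0.1427 J/s

0.143 J/s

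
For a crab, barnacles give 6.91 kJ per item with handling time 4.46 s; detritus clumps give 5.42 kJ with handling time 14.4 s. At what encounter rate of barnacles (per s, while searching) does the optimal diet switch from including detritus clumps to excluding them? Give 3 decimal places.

The zero-one rule: include detritus clumps iff E₂/h₂ > λE₁/(1+λh₁). Equality gives the switch point.
λE₁h₂ = E₂ + λE₂h₁ ⇒ λ = E₂/(E₁h₂ − E₂h₁) = 5.42/(99.5 − 24.17) = 0.07195 per s.

0.072 per s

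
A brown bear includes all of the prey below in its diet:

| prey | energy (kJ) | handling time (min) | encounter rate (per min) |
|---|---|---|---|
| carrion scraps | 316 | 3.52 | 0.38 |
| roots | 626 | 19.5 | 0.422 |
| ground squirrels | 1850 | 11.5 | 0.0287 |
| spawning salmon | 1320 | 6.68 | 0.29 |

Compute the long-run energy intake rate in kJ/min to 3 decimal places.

Energy encountered per unit search time: 0.38×316 + 0.422×626 + 0.0287×1850 + 0.29×1320 = 820.1 kJ/min.
Handling time per unit search time: 0.38×3.52 + 0.422×19.5 + 0.0287×11.5 + 0.29×6.68 = 11.83.
Rate = 820.1/(1 + 11.83) = 63.9 kJ/min.

63.905 kJ/min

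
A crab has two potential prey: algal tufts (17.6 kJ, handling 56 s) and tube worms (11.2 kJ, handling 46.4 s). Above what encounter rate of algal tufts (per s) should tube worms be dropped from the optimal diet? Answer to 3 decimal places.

The zero-one rule: include tube worms iff E₂/h₂ > λE₁/(1+λh₁). Equality gives the switch point.
λE₁h₂ = E₂ + λE₂h₁ ⇒ λ = E₂/(E₁h₂ − E₂h₁) = 11.2/(816.6 − 627.2) = 0.05912 per s.

0.059 per s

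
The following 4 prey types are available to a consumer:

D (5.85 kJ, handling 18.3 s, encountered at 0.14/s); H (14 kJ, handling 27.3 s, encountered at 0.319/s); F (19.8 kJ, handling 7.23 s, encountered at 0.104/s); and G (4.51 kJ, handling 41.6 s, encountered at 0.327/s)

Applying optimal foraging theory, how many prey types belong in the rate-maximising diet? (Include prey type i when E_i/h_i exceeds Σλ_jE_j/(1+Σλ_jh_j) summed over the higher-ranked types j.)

Profitabilities (E/h, kJ/s): F 2.74, H 0.513, D 0.32, G 0.108. Add prey in this order while the next type's profitability exceeds the intake rate on those already taken.
Rate on top 1: 1.175. H: 0.513 < 1.175 → exclude; stop.
Optimal diet: F — 1 of 4 types.

1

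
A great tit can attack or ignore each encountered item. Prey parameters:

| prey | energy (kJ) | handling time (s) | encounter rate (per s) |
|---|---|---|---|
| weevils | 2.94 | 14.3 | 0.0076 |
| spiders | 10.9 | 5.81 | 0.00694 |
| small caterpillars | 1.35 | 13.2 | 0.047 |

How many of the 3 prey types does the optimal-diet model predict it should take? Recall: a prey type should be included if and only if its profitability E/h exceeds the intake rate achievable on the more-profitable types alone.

Rank by E/h (kJ/s): spiders 1.88, weevils 0.206, small caterpillars 0.102. Include each in turn until the next type's E/h falls below the running intake rate.
Rate on top 1: 0.07271. weevils: 0.206 > 0.07271 → include.
Rate on top 2: 0.08528. small caterpillars: 0.102 > 0.08528 → include.
Optimal diet: spiders, weevils, small caterpillars — 3 of 3 types.

3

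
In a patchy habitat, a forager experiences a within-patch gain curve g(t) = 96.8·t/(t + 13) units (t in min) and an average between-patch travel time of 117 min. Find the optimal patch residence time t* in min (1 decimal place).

39.0 min

By the marginal value theorem, leave when the instantaneous gain rate g'(t) equals the habitat-wide average g(t)/(T + t).
g'(t) = 96.8·13/(t + 13)². Setting 96.8·13/(t+13)² = 96.8t/[(t+13)(117+t)] gives 13(117+t) = t(t+13), so t² = 13×117 = 1521.
t* = √1521 = 39 min.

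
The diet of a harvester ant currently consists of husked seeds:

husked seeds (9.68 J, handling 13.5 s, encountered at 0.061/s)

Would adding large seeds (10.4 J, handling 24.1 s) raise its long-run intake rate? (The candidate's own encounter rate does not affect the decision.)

Yes

Intake rate on the current diet: R = (0.061×9.68) / (1 + 0.061×13.5) = 0.5905/1.824 = 0.3238 J/s.
Profitability of large seeds: 10.4/24.1 = 0.4315 J/s.
Since 0.4315 > R, including large seeds increases the long-run rate.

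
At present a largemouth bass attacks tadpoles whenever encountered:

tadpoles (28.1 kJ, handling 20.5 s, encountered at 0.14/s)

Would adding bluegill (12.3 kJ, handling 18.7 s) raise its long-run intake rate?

Intake rate on the current diet: R = (0.14×28.1) / (1 + 0.14×20.5) = 3.934/3.87 = 1.017 kJ/s.
bluegill: E/h = 12.3/18.7 = 0.6578 kJ/s.
Since 0.6578 < R, time spent handling bluegill is better spent searching.

No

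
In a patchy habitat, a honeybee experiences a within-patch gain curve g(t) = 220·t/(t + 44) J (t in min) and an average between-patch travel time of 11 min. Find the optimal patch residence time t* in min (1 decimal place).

22.0 min

Optimal t* satisfies g'(t*) = g(t*)/(T + t*).
g'(t) = 220·44/(t + 44)². Setting 220·44/(t+44)² = 220t/[(t+44)(11+t)] gives 44(11+t) = t(t+44), so t² = 44×11 = 484.
t* = √484 = 22 min.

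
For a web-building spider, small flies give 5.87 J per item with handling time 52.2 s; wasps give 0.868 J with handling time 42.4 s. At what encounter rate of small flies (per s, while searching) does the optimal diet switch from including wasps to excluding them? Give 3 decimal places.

Drop wasps once their profitability E₂/h₂ falls below the rate achievable on small flies alone: E₂/h₂ = λE₁/(1 + λh₁).
Solve for λ: λE₁h₂ = E₂(1 + λh₁) → λ(E₁h₂ − E₂h₁) = E₂ → λ = E₂/(E₁h₂ − E₂h₁).
λ = 0.868/(5.87×42.4 − 0.868×52.2) = 0.868/203.6 = 0.004264 per s.

0.004 per s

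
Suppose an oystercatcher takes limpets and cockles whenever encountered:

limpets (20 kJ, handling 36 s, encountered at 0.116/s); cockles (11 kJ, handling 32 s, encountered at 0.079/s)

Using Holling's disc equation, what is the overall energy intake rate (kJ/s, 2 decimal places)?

R = (0.116×20 + 0.079×11) / (1 + 0.116×36 + 0.079×32) = 3.189/7.704 = 0.4139 kJ/s.

0.41 kJ/s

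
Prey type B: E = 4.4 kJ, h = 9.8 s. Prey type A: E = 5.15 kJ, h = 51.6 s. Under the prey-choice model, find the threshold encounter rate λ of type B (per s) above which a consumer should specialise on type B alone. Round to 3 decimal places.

0.029 per s

At the threshold, the rate on type B alone equals the profitability of type A: λ·4.4/(1 + λ·9.8) = 5.15/51.6 = 0.09981.
Rearranging, λ(4.4 − 0.09981×9.8) = 0.09981, so λ = 0.09981/3.422 = 0.02917 per s.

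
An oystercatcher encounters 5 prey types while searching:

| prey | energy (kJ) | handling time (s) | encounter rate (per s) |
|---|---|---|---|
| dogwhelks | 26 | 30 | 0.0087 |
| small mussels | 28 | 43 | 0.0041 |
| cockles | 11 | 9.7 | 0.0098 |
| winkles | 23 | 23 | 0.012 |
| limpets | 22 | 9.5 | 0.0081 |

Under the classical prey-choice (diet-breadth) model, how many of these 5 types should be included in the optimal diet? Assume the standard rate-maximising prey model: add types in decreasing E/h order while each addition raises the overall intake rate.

E/h in descending order: limpets 2.32, cockles 1.13, winkles 1, dogwhelks 0.867, small mussels 0.651 kJ/s. The optimal diet is the largest prefix of this list for which every included type satisfies E_i/h_i > R on the types above it.
Rate on top 1: 0.1655. cockles: 1.13 > 0.1655 → include.
Rate on top 2: 0.244. winkles: 1 > 0.244 → include.
Rate on top 3: 0.3881. dogwhelks: 0.867 > 0.3881 → include.
Rate on top 4: 0.4612. small mussels: 0.651 > 0.4612 → include.
Optimal diet: limpets, cockles, winkles, dogwhelks, small mussels — 5 of 5 types.

5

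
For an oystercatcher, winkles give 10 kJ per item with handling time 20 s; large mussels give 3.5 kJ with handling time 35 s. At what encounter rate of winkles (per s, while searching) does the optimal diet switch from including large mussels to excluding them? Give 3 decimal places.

At the threshold, the rate on winkles alone equals the profitability of large mussels: λ·10/(1 + λ·20) = 3.5/35 = 0.1.
Rearranging, λ(10 − 0.1×20) = 0.1, so λ = 0.1/8 = 0.0125 per s.

0.013 per s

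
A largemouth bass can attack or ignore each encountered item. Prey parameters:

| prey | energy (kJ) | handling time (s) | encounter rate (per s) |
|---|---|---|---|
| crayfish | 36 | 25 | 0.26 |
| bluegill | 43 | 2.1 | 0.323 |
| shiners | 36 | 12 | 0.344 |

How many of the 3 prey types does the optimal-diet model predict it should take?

1

Rank by E/h (kJ/s): bluegill 20.5, shiners 3, crayfish 1.44. Include each in turn until the next type's E/h falls below the running intake rate.
Rate on top 1: 8.276. shiners: 3 < 8.276 → exclude; stop.
Optimal diet: bluegill — 1 of 3 types.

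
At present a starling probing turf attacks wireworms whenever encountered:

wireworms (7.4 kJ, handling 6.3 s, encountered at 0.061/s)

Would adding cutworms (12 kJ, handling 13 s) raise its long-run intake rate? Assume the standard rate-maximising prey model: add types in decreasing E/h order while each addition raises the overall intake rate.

Yes

On wireworms alone, R = ΣλE/(1+Σλh) = 0.4514/1.384 = 0.3261 kJ/s.
Profitability of cutworms: 12/13 = 0.9231 kJ/s.
0.9231 > 0.3261, so adding cutworms raises the average — include it.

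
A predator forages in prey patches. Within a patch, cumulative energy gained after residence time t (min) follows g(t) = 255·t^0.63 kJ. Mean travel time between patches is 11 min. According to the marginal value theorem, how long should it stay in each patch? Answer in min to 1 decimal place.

18.7 min

By the marginal value theorem, leave when the instantaneous gain rate g'(t) equals the habitat-wide average g(t)/(T + t).
g'(t) = 0.63·255·t^-0.37. Setting 0.63·255·t^-0.37 = 255·t^0.63/(11+t) gives 0.63(11+t) = t, so 0.37·t = 0.63×11.
t* = 0.63×11/0.37 = 18.73 min.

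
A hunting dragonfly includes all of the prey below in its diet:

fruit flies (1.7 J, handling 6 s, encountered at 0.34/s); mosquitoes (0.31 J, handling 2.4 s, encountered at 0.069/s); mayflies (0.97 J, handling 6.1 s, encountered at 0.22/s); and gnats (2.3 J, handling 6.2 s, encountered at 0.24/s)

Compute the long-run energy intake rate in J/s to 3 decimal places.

R = Σλ_iE_i / (1 + Σλ_ih_i)
Numerator: 0.34×1.7 + 0.069×0.31 + 0.22×0.97 + 0.24×2.3 = 1.365
Denominator: 1 + 0.34×6 + 0.069×2.4 + 0.22×6.1 + 0.24×6.2 = 6.036
R = 1.365/6.036 = 0.2261 J/s

0.226 J/s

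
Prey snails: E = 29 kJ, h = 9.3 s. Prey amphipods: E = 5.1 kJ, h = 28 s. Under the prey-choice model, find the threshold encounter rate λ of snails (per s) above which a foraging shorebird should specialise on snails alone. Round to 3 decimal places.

0.007 per s

The zero-one rule: include amphipods iff E₂/h₂ > λE₁/(1+λh₁). Equality gives the switch point.
λE₁h₂ = E₂ + λE₂h₁ ⇒ λ = E₂/(E₁h₂ − E₂h₁) = 5.1/(812 − 47.43) = 0.00667 per s.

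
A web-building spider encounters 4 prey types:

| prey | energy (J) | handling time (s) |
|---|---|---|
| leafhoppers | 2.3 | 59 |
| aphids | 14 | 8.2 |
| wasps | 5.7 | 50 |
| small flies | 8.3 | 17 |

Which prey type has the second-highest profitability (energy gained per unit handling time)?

In descending order of E/h:
aphids: 14/8.2 = 1.71 J/s
small flies: 8.3/17 = 0.488 J/s
wasps: 5.7/50 = 0.114 J/s
leafhoppers: 2.3/59 = 0.039 J/s

small flies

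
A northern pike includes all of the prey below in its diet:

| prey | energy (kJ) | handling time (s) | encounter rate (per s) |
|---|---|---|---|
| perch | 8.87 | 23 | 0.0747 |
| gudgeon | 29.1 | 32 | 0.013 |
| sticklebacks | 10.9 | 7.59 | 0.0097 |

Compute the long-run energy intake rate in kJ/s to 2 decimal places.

R = (0.0747×8.87 + 0.013×29.1 + 0.0097×10.9) / (1 + 0.0747×23 + 0.013×32 + 0.0097×7.59) = 1.147/3.208 = 0.3575 kJ/s.

0.36 kJ/s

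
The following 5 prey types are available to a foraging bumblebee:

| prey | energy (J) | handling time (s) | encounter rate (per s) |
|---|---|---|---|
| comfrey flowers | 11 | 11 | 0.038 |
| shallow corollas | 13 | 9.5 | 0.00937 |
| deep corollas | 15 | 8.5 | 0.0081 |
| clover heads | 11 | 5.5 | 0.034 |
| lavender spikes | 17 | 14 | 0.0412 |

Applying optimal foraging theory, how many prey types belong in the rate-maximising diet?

Profitabilities (E/h, J/s): clover heads 2, deep corollas 1.76, shallow corollas 1.37, lavender spikes 1.21, comfrey flowers 1. Add prey in this order while the next type's profitability exceeds the intake rate on those already taken.
Rate on top 1: 0.3151. deep corollas: 1.76 > 0.3151 → include.
Rate on top 2: 0.3946. shallow corollas: 1.37 > 0.3946 → include.
Rate on top 3: 0.459. lavender spikes: 1.21 > 0.459 → include.
Rate on top 4: 0.6857. comfrey flowers: 1 > 0.6857 → include.
Optimal diet: clover heads, deep corollas, shallow corollas, lavender spikes, comfrey flowers — 5 of 5 types.

5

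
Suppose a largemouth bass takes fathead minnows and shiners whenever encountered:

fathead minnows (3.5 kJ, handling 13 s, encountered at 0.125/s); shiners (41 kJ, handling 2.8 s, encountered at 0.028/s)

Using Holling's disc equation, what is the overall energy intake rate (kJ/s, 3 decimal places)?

R = (0.125×3.5 + 0.028×41) / (1 + 0.125×13 + 0.028×2.8) = 1.586/2.703 = 0.5865 kJ/s.

0.586 kJ/s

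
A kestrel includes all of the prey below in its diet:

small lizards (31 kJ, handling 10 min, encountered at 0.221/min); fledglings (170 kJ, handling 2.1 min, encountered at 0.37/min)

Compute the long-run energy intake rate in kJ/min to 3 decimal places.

R = Σλ_iE_i / (1 + Σλ_ih_i)
Numerator: 0.221×31 + 0.37×170 = 69.75
Denominator: 1 + 0.221×10 + 0.37×2.1 = 3.987
R = 69.75/3.987 = 17.49 kJ/min

17.495 kJ/min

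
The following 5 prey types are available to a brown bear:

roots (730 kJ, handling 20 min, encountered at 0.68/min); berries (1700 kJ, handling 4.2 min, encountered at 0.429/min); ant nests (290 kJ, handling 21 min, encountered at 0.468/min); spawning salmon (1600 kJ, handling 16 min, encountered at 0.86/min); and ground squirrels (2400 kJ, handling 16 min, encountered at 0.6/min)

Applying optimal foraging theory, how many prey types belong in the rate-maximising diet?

1

Profitabilities (E/h, kJ/min): berries 405, ground squirrels 150, spawning salmon 100, roots 36.5, ant nests 13.8. Add prey in this order while the next type's profitability exceeds the intake rate on those already taken.
Rate on top 1: 260.3. ground squirrels: 150 < 260.3 → exclude; stop.
Optimal diet: berries — 1 of 5 types.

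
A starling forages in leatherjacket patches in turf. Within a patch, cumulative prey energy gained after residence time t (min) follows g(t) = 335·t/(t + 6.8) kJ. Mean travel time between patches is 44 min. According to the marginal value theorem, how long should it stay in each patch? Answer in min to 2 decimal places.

Maximise g(t)/(T+t): set derivative to zero → g'(t)(T+t) = g(t).
g'(t) = 335·6.8/(t + 6.8)². Setting 335·6.8/(t+6.8)² = 335t/[(t+6.8)(44+t)] gives 6.8(44+t) = t(t+6.8), so t² = 6.8×44 = 299.2.
t* = √299.2 = 17.3 min.

17.30 min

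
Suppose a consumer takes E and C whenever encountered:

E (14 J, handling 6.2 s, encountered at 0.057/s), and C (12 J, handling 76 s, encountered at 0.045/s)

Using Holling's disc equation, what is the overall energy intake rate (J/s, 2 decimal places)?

0.28 J/s

R = Σλ_iE_i / (1 + Σλ_ih_i)
Numerator: 0.057×14 + 0.045×12 = 1.338
Denominator: 1 + 0.057×6.2 + 0.045×76 = 4.773
R = 1.338/4.773 = 0.2803 J/s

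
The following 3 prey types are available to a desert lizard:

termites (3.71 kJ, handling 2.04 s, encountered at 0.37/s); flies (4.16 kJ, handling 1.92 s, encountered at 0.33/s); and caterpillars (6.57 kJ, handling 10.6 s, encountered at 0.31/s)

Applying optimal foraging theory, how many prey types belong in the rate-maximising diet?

2

E/h in descending order: flies 2.17, termites 1.82, caterpillars 0.62 kJ/s. The optimal diet is the largest prefix of this list for which every included type satisfies E_i/h_i > R on the types above it.
Rate on top 1: 0.8404. termites: 1.82 > 0.8404 → include.
Rate on top 2: 1.15. caterpillars: 0.62 < 1.15 → exclude; stop.
Optimal diet: flies, termites — 2 of 3 types.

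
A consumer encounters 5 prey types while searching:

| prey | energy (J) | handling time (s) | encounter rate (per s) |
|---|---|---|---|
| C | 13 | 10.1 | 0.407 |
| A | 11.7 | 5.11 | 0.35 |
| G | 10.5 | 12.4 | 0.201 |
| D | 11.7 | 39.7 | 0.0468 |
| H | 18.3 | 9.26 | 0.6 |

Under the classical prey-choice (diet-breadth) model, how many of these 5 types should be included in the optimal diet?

2

Rank by E/h (J/s): A 2.29, H 1.98, C 1.29, G 0.847, D 0.295. Include each in turn until the next type's E/h falls below the running intake rate.
Rate on top 1: 1.469. H: 1.98 > 1.469 → include.
Rate on top 2: 1.807. C: 1.29 < 1.807 → exclude; stop.
Optimal diet: A, H — 2 of 5 types.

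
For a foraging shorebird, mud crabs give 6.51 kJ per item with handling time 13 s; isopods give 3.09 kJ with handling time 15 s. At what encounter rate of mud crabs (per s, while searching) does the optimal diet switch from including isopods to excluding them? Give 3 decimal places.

0.054 per s

The zero-one rule: include isopods iff E₂/h₂ > λE₁/(1+λh₁). Equality gives the switch point.
λE₁h₂ = E₂ + λE₂h₁ ⇒ λ = E₂/(E₁h₂ − E₂h₁) = 3.09/(97.65 − 40.17) = 0.05376 per s.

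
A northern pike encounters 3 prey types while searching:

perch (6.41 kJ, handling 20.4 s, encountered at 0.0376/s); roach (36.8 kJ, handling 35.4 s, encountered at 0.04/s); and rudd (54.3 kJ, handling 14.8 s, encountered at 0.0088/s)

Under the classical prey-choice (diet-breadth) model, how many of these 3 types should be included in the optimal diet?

E/h in descending order: rudd 3.67, roach 1.04, perch 0.314 kJ/s. The optimal diet is the largest prefix of this list for which every included type satisfies E_i/h_i > R on the types above it.
Rate on top 1: 0.4228. roach: 1.04 > 0.4228 → include.
Rate on top 2: 0.7658. perch: 0.314 < 0.7658 → exclude; stop.
Optimal diet: rudd, roach — 2 of 3 types.

2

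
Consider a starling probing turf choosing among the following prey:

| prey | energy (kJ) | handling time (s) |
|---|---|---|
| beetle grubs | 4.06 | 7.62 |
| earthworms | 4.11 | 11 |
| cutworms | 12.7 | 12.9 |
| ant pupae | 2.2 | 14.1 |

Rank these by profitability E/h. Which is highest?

cutworms

In descending order of E/h:
cutworms: 12.7/12.9 = 0.984 kJ/s
beetle grubs: 4.06/7.62 = 0.533 kJ/s
earthworms: 4.11/11 = 0.374 kJ/s
ant pupae: 2.2/14.1 = 0.156 kJ/s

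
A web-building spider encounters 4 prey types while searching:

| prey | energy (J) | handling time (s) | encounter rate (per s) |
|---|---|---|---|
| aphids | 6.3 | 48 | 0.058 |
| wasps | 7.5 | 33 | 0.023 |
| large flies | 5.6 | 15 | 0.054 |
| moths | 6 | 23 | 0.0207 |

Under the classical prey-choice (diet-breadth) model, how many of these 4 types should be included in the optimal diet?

Profitabilities (E/h, J/s): large flies 0.373, moths 0.261, wasps 0.227, aphids 0.131. Add prey in this order while the next type's profitability exceeds the intake rate on those already taken.
Rate on top 1: 0.1671. moths: 0.261 > 0.1671 → include.
Rate on top 2: 0.1866. wasps: 0.227 > 0.1866 → include.
Rate on top 3: 0.1967. aphids: 0.131 < 0.1967 → exclude; stop.
Optimal diet: large flies, moths, wasps — 3 of 4 types.

3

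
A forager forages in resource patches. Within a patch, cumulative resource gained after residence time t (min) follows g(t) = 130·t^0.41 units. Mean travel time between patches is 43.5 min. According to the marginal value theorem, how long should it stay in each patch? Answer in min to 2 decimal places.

By the marginal value theorem, leave when the instantaneous gain rate g'(t) equals the habitat-wide average g(t)/(T + t).
g'(t) = 0.41·130·t^-0.59. Setting 0.41·130·t^-0.59 = 130·t^0.41/(43.5+t) gives 0.41(43.5+t) = t, so 0.59·t = 0.41×43.5.
t* = 0.41×43.5/0.59 = 30.23 min.

30.23 min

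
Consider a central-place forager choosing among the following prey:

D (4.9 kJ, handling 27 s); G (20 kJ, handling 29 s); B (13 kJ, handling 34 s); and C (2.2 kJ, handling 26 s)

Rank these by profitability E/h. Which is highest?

Profitability E/h (kJ/s): D = 4.9/27 = 0.181, G = 20/29 = 0.69, B = 13/34 = 0.382, C = 2.2/26 = 0.0846.
Ranked: G > B > D > C.

G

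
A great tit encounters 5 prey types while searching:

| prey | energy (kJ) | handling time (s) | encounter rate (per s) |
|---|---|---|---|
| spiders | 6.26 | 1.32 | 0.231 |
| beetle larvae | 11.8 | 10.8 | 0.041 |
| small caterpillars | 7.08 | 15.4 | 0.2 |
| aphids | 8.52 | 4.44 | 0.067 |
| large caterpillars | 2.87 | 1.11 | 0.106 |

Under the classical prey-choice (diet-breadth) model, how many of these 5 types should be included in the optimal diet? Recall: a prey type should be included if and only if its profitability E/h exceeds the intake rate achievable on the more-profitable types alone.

3

Rank by E/h (kJ/s): spiders 4.74, large caterpillars 2.59, aphids 1.92, beetle larvae 1.09, small caterpillars 0.46. Include each in turn until the next type's E/h falls below the running intake rate.
Rate on top 1: 1.108. large caterpillars: 2.59 > 1.108 → include.
Rate on top 2: 1.23. aphids: 1.92 > 1.23 → include.
Rate on top 3: 1.349. beetle larvae: 1.09 < 1.349 → exclude; stop.
Optimal diet: spiders, large caterpillars, aphids — 3 of 5 types.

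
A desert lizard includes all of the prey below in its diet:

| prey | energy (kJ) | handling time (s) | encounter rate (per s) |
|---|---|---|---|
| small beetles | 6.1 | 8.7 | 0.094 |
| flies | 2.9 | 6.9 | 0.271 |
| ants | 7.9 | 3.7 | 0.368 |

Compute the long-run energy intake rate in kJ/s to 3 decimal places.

0.845 kJ/s

R = Σλ_iE_i / (1 + Σλ_ih_i)
Numerator: 0.094×6.1 + 0.271×2.9 + 0.368×7.9 = 4.266
Denominator: 1 + 0.094×8.7 + 0.271×6.9 + 0.368×3.7 = 5.049
R = 4.266/5.049 = 0.845 kJ/s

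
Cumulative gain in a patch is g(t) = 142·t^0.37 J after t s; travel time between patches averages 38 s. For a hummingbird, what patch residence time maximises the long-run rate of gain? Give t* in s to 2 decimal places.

By the marginal value theorem, leave when the instantaneous gain rate g'(t) equals the habitat-wide average g(t)/(T + t).
g'(t) = 0.37·142·t^-0.63. Setting 0.37·142·t^-0.63 = 142·t^0.37/(38+t) gives 0.37(38+t) = t, so 0.63·t = 0.37×38.
t* = 0.37×38/0.63 = 22.32 s.

22.32 s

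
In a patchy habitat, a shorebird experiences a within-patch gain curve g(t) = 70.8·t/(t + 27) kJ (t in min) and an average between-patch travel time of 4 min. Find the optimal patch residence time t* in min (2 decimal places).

10.39 min

By the marginal value theorem, leave when the instantaneous gain rate g'(t) equals the habitat-wide average g(t)/(T + t).
g'(t) = 70.8·27/(t + 27)². Setting 70.8·27/(t+27)² = 70.8t/[(t+27)(4+t)] gives 27(4+t) = t(t+27), so t² = 27×4 = 108.
t* = √108 = 10.39 min.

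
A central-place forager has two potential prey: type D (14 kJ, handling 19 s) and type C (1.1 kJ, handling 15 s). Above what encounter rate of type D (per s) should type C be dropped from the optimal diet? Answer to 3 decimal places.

At the threshold, the rate on type D alone equals the profitability of type C: λ·14/(1 + λ·19) = 1.1/15 = 0.07333.
Rearranging, λ(14 − 0.07333×19) = 0.07333, so λ = 0.07333/12.61 = 0.005817 per s.

0.006 per s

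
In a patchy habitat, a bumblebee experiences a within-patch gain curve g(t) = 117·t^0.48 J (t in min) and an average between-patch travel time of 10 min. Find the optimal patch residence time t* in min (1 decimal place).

9.2 min

By the marginal value theorem, leave when the instantaneous gain rate g'(t) equals the habitat-wide average g(t)/(T + t).
g'(t) = 0.48·117·t^-0.52. Setting 0.48·117·t^-0.52 = 117·t^0.48/(10+t) gives 0.48(10+t) = t, so 0.52·t = 0.48×10.
t* = 0.48×10/0.52 = 9.231 min.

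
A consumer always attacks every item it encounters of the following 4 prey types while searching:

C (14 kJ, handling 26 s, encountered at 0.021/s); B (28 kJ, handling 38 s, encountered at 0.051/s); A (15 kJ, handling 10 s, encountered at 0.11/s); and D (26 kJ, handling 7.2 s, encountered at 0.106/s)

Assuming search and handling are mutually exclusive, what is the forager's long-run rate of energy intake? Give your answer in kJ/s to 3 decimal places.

R = (0.021×14 + 0.051×28 + 0.11×15 + 0.106×26) / (1 + 0.021×26 + 0.051×38 + 0.11×10 + 0.106×7.2) = 6.128/5.347 = 1.146 kJ/s.

1.146 kJ/s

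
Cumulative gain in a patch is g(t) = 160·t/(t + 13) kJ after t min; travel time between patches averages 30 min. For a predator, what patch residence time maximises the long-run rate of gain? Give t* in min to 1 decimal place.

Optimal t* satisfies g'(t*) = g(t*)/(T + t*).
g'(t) = 160·13/(t + 13)². Setting 160·13/(t+13)² = 160t/[(t+13)(30+t)] gives 13(30+t) = t(t+13), so t² = 13×30 = 390.
t* = √390 = 19.75 min.

19.7 min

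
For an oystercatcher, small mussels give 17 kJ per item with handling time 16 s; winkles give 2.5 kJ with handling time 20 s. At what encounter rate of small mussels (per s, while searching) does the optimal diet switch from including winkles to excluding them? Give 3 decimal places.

At the threshold, the rate on small mussels alone equals the profitability of winkles: λ·17/(1 + λ·16) = 2.5/20 = 0.125.
Rearranging, λ(17 − 0.125×16) = 0.125, so λ = 0.125/15 = 0.008333 per s.

0.008 per s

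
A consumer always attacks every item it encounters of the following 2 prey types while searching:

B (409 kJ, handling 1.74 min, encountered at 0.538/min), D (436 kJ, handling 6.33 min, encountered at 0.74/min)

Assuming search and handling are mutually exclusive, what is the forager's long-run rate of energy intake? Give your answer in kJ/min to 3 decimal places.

Energy encountered per unit search time: 0.538×409 + 0.74×436 = 542.7 kJ/min.
Handling time per unit search time: 0.538×1.74 + 0.74×6.33 = 5.62.
Rate = 542.7/(1 + 5.62) = 81.97 kJ/min.

81.972 kJ/min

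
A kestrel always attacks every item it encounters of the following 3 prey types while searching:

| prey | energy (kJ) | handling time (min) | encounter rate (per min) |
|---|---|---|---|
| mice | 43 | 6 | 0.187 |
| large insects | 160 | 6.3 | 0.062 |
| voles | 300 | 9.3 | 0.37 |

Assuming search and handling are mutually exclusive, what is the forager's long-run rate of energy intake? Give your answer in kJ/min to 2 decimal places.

R = Σλ_iE_i / (1 + Σλ_ih_i)
Numerator: 0.187×43 + 0.062×160 + 0.37×300 = 129
Denominator: 1 + 0.187×6 + 0.062×6.3 + 0.37×9.3 = 5.954
R = 129/5.954 = 21.66 kJ/min

21.66 kJ/min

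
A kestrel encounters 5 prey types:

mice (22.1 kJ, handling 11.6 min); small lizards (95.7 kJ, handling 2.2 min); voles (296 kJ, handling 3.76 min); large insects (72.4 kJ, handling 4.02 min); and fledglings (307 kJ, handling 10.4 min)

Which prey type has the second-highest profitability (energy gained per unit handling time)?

In descending order of E/h:
voles: 296/3.76 = 78.7 kJ/min
small lizards: 95.7/2.2 = 43.5 kJ/min
fledglings: 307/10.4 = 29.5 kJ/min
large insects: 72.4/4.02 = 18 kJ/min
mice: 22.1/11.6 = 1.91 kJ/min

small lizards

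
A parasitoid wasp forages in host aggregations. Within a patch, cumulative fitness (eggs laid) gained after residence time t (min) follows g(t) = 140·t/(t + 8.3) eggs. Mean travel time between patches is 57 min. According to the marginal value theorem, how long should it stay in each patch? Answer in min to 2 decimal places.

21.75 min

Optimal t* satisfies g'(t*) = g(t*)/(T + t*).
g'(t) = 140·8.3/(t + 8.3)². Setting 140·8.3/(t+8.3)² = 140t/[(t+8.3)(57+t)] gives 8.3(57+t) = t(t+8.3), so t² = 8.3×57 = 473.1.
t* = √473.1 = 21.75 min.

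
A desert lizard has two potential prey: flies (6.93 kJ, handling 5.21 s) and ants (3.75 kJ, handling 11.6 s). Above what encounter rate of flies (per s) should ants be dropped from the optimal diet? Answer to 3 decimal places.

Drop ants once their profitability E₂/h₂ falls below the rate achievable on flies alone: E₂/h₂ = λE₁/(1 + λh₁).
Solve for λ: λE₁h₂ = E₂(1 + λh₁) → λ(E₁h₂ − E₂h₁) = E₂ → λ = E₂/(E₁h₂ − E₂h₁).
λ = 3.75/(6.93×11.6 − 3.75×5.21) = 3.75/60.85 = 0.06163 per s.

0.062 per s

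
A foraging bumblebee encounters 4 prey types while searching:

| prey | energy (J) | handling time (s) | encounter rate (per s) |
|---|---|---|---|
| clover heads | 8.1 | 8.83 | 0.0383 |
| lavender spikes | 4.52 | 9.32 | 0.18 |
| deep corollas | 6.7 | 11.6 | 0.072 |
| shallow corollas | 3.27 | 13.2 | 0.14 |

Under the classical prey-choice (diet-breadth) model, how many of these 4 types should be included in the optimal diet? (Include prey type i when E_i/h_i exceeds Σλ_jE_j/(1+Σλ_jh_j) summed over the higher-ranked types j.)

Rank by E/h (J/s): clover heads 0.917, deep corollas 0.578, lavender spikes 0.485, shallow corollas 0.248. Include each in turn until the next type's E/h falls below the running intake rate.
Rate on top 1: 0.2318. deep corollas: 0.578 > 0.2318 → include.
Rate on top 2: 0.3647. lavender spikes: 0.485 > 0.3647 → include.
Rate on top 3: 0.4171. shallow corollas: 0.248 < 0.4171 → exclude; stop.
Optimal diet: clover heads, deep corollas, lavender spikes — 3 of 4 types.

3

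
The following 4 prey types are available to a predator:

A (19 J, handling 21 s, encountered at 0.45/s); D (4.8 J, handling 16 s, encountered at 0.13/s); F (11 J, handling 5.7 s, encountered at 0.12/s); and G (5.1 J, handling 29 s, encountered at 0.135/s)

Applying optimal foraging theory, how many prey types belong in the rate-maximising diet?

2

Profitabilities (E/h, J/s): F 1.93, A 0.905, D 0.3, G 0.176. Add prey in this order while the next type's profitability exceeds the intake rate on those already taken.
Rate on top 1: 0.7838. A: 0.905 > 0.7838 → include.
Rate on top 2: 0.8865. D: 0.3 < 0.8865 → exclude; stop.
Optimal diet: F, A — 2 of 4 types.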